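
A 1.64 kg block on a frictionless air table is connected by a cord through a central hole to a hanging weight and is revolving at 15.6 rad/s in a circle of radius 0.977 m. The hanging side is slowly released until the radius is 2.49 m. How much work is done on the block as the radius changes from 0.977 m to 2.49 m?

W ≈ -161 J

No torque about the axis ⇒ m r₁² ω₁ = m r₂² ω₂.
ω₂ = ω₁ (r₁/r₂)² = (15.6)(0.977/2.49)² = 2.402 rad/s.
W = ΔKE = ½m(v₂² − v₁²) = -161.2 J.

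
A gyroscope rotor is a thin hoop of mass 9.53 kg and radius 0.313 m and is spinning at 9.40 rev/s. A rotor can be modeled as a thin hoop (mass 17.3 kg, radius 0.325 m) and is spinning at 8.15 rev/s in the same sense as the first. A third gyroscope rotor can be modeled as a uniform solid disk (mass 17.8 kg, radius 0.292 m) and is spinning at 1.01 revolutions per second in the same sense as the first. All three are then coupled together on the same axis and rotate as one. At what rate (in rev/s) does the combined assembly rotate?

|ω_f| ≈ 6.94 rev/s

The coupling torques are internal; angular momentum about the shared axis is conserved.
Moments of inertia: I_A = (9.53)(0.313)² = 0.9336 kg·m²; I_B = (17.3)(0.325)² = 1.827 kg·m²; I_C = ½(17.8)(0.292)² = 0.7588 kg·m².
Taking A's sense as positive: L = (0.9336)(9.40) + (1.827)(8.15) + (0.7588)(1.01) = 24.44 kg·m²·rev/s.
Combined I = 0.9336 + 1.827 + 0.7588 = 3.520 kg·m².
ω_f = L / I = 24.44 / 3.520 = 6.942 rev/s.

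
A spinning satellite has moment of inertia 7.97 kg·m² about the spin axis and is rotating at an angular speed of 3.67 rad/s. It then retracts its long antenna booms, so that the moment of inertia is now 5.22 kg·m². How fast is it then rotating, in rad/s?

ω₂ ≈ 5.60 rad/s

No external torque acts about the spin axis, so angular momentum is conserved.
ω₂ = I₁ω₁ / I₂ = (7.970)(3.67 rad/s) / (5.220) = 5.603 rad/s.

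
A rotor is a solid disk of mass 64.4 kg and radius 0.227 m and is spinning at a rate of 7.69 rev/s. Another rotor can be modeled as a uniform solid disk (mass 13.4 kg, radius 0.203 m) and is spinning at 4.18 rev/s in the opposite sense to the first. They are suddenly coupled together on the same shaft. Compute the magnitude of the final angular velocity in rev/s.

|ω_f| ≈ 6.00 rev/s

The coupling torques are internal; angular momentum about the shared axis is conserved.
Moments of inertia: I_A = ½(64.4)(0.227)² = 1.659 kg·m²; I_B = ½(13.4)(0.203)² = 0.2761 kg·m².
Taking A's sense as positive: L = (1.659)(7.69) − (0.2761)(4.18) = 11.61 kg·m²·rev/s.
Combined I = 1.659 + 0.2761 = 1.935 kg·m².
ω_f = L / I = 11.61 / 1.935 = 5.997 rev/s.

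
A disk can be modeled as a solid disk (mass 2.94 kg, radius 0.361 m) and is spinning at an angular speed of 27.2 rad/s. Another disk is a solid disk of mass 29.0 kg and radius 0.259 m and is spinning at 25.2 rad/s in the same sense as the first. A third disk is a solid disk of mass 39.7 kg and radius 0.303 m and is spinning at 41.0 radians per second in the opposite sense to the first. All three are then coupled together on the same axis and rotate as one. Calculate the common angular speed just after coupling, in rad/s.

No external torque acts about the common axis, so total angular momentum is conserved.
Moments of inertia: I_A = ½(2.94)(0.361)² = 0.1916 kg·m²; I_B = ½(29.0)(0.259)² = 0.9727 kg·m²; I_C = ½(39.7)(0.303)² = 1.822 kg·m².
Taking A's sense as positive: L = (0.1916)(27.2) + (0.9727)(25.2) − (1.822)(41.0) = -45.00 kg·m²·rad/s.
Combined I = 0.1916 + 0.9727 + 1.822 = 2.987 kg·m².
ω_f = L / I = -45.00 / 2.987 = -15.07 rad/s.

|ω_f| ≈ 15.1 rad/s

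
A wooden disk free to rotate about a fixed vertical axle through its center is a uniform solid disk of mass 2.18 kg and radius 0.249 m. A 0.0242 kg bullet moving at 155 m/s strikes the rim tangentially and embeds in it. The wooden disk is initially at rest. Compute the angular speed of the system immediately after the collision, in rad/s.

About the axle the impulsive forces during the collision are internal, so angular momentum about that axis is conserved.
I_p = ½(2.18)(0.249)² = 0.06758 kg·m². Taking the sense of the bullet's angular momentum as positive, L_{bullet} = m v R = (0.0242)(155)(0.249) = 0.9340 kg·m²/s.
L_i = 0 + 0.9340 = 0.9340 kg·m²/s.
After sticking, I_f = I_p + m R² = 0.06758 + (0.0242)(0.249)² = 0.06908 kg·m².
ω_f = L_i / I_f = 0.9340 / 0.06908 = 13.52 rad/s.

|ω_f| ≈ 13.5 rad/s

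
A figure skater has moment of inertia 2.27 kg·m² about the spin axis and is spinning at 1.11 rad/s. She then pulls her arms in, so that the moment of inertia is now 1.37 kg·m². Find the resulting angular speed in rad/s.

ω₂ ≈ 1.84 rad/s

No external torque acts about the spin axis, so angular momentum is conserved.
ω₂ = I₁ω₁ / I₂ = (2.270)(1.11 rad/s) / (1.370) = 1.839 rad/s.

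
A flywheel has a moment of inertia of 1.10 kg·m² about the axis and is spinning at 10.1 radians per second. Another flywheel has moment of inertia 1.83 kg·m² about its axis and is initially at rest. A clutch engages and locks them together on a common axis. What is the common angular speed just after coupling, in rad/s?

The coupling torques are internal; angular momentum about the shared axis is conserved.
Taking A's sense as positive: L = (1.100)(10.1) = 11.11 kg·m²·rad/s.
Combined I = 1.100 + 1.830 = 2.930 kg·m².
ω_f = L / I = 11.11 / 2.930 = 3.792 rad/s.

|ω_f| ≈ 3.79 rad/s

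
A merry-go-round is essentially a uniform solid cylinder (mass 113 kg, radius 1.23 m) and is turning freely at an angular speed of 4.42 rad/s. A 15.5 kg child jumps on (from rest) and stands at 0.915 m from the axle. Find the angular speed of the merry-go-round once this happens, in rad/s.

ω_f ≈ 3.84 rad/s

The added mass arrives with no angular momentum about the axle, and any external torque about the axle is negligible, so the system's angular momentum is conserved.
I_p = ½(113)(1.23)² = 85.48 kg·m².
Added inertia Σmr² = (15.5)(0.915)² = 12.98 kg·m²; I_f = 85.48 + 12.98 = 98.46 kg·m².
ω_f = I_p ω_i / I_f = (85.48)(4.42) / 98.46 = 3.837 rad/s.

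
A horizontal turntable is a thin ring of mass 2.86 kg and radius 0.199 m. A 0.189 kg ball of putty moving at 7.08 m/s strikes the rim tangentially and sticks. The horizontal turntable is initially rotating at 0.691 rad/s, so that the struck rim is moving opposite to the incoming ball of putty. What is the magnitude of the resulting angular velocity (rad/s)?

|ω_f| ≈ 1.56 rad/s

The axle reaction passes through the axle and exerts no torque about it; angular momentum about the axle is conserved through the impact.
I_p = (2.86)(0.199)² = 0.1133 kg·m². Taking the sense of the ball of putty's angular momentum as positive, L_{ball} = m v R = (0.189)(7.08)(0.199) = 0.2663 kg·m²/s.
L_i = −I_p ω_p + m v R = −(0.1133)(0.691) + 0.2663 = 0.1880 kg·m²/s.
After sticking, I_f = I_p + m R² = 0.1133 + (0.189)(0.199)² = 0.1207 kg·m².
ω_f = L_i / I_f = 0.1880 / 0.1207 = 1.557 rad/s.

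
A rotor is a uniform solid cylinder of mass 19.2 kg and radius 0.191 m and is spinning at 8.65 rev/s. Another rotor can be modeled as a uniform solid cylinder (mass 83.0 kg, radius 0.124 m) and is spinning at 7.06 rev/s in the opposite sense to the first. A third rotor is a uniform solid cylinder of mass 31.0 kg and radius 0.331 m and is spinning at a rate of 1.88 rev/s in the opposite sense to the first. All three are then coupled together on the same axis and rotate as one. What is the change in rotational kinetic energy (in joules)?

ΔKE ≈ -1100 J

No external torque acts about the common axis, so total angular momentum is conserved.
Moments of inertia: I_A = ½(19.2)(0.191)² = 0.3502 kg·m²; I_B = ½(83.0)(0.124)² = 0.6381 kg·m²; I_C = ½(31.0)(0.331)² = 1.698 kg·m².
Taking A's sense as positive: L = (0.3502)(8.65) − (0.6381)(7.06) − (1.698)(1.88) = -4.668 kg·m²·rev/s.
Combined I = 0.3502 + 0.6381 + 1.698 = 2.687 kg·m².
ω_f = L / I = -4.668 / 2.687 = -1.738 rev/s.
KE_i = ½ΣIω² = 1264 J; KE_f = ½(2.687)(10.92)² = 160.1 J.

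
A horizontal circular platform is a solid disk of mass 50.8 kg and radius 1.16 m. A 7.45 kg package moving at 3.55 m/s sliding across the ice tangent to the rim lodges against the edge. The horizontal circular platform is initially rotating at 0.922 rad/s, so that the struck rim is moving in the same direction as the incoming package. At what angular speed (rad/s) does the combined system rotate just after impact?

|ω_f| ≈ 1.41 rad/s

The axle reaction passes through the central axle and exerts no torque about it; angular momentum about the central axle is conserved through the impact.
I_p = ½(50.8)(1.16)² = 34.18 kg·m². Taking the sense of the package's angular momentum as positive, L_{package} = m v R = (7.45)(3.55)(1.16) = 30.68 kg·m²/s.
L_i = +I_p ω_p + m v R = +(34.18)(0.922) + 30.68 = 62.19 kg·m²/s.
After sticking, I_f = I_p + m R² = 34.18 + (7.45)(1.16)² = 44.20 kg·m².
ω_f = L_i / I_f = 62.19 / 44.20 = 1.407 rad/s.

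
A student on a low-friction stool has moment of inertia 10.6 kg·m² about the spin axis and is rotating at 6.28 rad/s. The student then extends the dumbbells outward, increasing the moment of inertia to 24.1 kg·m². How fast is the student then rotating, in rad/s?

With no external torque about the axis, L is conserved: I₁ω₁ = I₂ω₂.
ω₂ = I₁ω₁ / I₂ = (10.60)(6.28 rad/s) / (24.10) = 2.762 rad/s.

ω₂ ≈ 2.76 rad/s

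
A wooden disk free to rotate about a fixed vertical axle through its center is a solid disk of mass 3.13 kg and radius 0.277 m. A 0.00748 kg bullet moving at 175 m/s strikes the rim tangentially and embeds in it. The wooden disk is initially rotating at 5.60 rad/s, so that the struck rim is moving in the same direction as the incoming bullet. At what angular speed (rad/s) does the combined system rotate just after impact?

|ω_f| ≈ 8.58 rad/s

The axle reaction passes through the axle and exerts no torque about it; angular momentum about the axle is conserved through the impact.
I_p = ½(3.13)(0.277)² = 0.1201 kg·m². Taking the sense of the bullet's angular momentum as positive, L_{bullet} = m v R = (0.00748)(175)(0.277) = 0.3626 kg·m²/s.
L_i = +I_p ω_p + m v R = +(0.1201)(5.60) + 0.3626 = 1.035 kg·m²/s.
After sticking, I_f = I_p + m R² = 0.1201 + (0.00748)(0.277)² = 0.1207 kg·m².
ω_f = L_i / I_f = 1.035 / 0.1207 = 8.579 rad/s.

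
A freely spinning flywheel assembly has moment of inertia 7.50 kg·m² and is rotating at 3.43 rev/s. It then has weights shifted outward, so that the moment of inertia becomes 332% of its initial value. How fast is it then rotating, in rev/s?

ω₂ ≈ 1.03 rev/s

With no external torque about the axis, L is conserved: I₁ω₁ = I₂ω₂.
I₂ = 3.32 × 7.50 = 24.90 kg·m².
ω₂ = I₁ω₁ / I₂ = (7.500)(3.43 rev/s) / (24.90) = 1.033 rev/s.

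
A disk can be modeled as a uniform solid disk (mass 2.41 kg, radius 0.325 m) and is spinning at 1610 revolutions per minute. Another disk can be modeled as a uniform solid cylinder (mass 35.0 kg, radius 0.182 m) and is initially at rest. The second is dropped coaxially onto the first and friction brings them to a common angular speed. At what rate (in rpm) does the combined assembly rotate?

No external torque acts about the common axis, so total angular momentum is conserved.
Moments of inertia: I_A = ½(2.41)(0.325)² = 0.1273 kg·m²; I_B = ½(35.0)(0.182)² = 0.5797 kg·m².
Taking A's sense as positive: L = (0.1273)(1610) = 204.9 kg·m²·rpm.
Combined I = 0.1273 + 0.5797 = 0.7069 kg·m².
ω_f = L / I = 204.9 / 0.7069 = 289.9 rpm.

|ω_f| ≈ 290 rpm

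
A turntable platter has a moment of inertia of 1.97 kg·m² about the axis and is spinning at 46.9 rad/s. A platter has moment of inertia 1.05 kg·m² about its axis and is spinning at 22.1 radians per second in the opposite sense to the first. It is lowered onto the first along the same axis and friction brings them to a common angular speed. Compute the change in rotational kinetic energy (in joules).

No external torque acts about the common axis, so total angular momentum is conserved.
Taking A's sense as positive: L = (1.970)(46.9) − (1.050)(22.1) = 69.19 kg·m²·rad/s.
Combined I = 1.970 + 1.050 = 3.020 kg·m².
ω_f = L / I = 69.19 / 3.020 = 22.91 rad/s.
KE_i = ½ΣIω² = 2423 J; KE_f = ½(3.020)(22.91)² = 792.5 J.

ΔKE ≈ -1630 J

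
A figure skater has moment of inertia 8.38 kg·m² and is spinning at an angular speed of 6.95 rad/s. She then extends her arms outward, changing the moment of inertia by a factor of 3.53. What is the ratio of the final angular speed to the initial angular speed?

Angular momentum about the spin axis is conserved since the torque about it is zero.
I₂ = 3.53 × 8.38 = 29.58 kg·m².
ω₂/ω₁ = I₁/I₂ = 8.380 / 29.58 = 0.2833.

ω₂/ω₁ ≈ 0.283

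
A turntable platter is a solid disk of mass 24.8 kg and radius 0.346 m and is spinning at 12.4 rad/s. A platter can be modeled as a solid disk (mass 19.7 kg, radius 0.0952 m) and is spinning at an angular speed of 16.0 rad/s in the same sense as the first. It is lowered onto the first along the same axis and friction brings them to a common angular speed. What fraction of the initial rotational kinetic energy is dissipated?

fraction ≈ 0.00435

The coupling torques are internal; angular momentum about the shared axis is conserved.
Moments of inertia: I_A = ½(24.8)(0.346)² = 1.484 kg·m²; I_B = ½(19.7)(0.0952)² = 0.08927 kg·m².
Taking A's sense as positive: L = (1.484)(12.4) + (0.08927)(16.0) = 19.84 kg·m²·rad/s.
Combined I = 1.484 + 0.08927 = 1.574 kg·m².
ω_f = L / I = 19.84 / 1.574 = 12.60 rad/s.
KE_i = ½ΣIω² = 125.6 J; KE_f = ½(1.574)(12.60)² = 125.0 J.
Fraction dissipated = (KE_i − KE_f)/KE_i = 0.004346.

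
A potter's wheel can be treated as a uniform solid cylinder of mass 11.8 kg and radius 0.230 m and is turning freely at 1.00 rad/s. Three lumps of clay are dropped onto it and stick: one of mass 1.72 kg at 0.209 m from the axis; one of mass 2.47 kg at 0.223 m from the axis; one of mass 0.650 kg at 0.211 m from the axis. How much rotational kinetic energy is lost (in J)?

energy lost ≈ 0.0657 J

No external torque acts about the axis; L_before = L_after.
I_p = ½(11.8)(0.230)² = 0.3121 kg·m².
Added inertia Σmr² = (1.72)(0.209)² + (2.47)(0.223)² + (0.650)(0.211)² = 0.2269 kg·m²; I_f = 0.3121 + 0.2269 = 0.5390 kg·m².
ω_f = I_p ω_i / I_f = (0.3121)(1.00) / 0.5390 = 0.5790 rad/s.
KE_i = ½(0.3121)(1.000 rad/s)² = 0.1561 J; KE_f = ½(0.5390)(0.5790)² = 0.09036 J.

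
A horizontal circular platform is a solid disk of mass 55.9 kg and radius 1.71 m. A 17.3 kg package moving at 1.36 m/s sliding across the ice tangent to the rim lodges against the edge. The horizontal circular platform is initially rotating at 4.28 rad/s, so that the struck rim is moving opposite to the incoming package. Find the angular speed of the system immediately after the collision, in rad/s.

|ω_f| ≈ 2.34 rad/s

About the central axle the impulsive forces during the collision are internal, so angular momentum about that axis is conserved.
I_p = ½(55.9)(1.71)² = 81.73 kg·m². Taking the sense of the package's angular momentum as positive, L_{package} = m v R = (17.3)(1.36)(1.71) = 40.23 kg·m²/s.
L_i = −I_p ω_p + m v R = −(81.73)(4.28) + 40.23 = -309.6 kg·m²/s.
After sticking, I_f = I_p + m R² = 81.73 + (17.3)(1.71)² = 132.3 kg·m².
ω_f = L_i / I_f = -309.6 / 132.3 = -2.340 rad/s.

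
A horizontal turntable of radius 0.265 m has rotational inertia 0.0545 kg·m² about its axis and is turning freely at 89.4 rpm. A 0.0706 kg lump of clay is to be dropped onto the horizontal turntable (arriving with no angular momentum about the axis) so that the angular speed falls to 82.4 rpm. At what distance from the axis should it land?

No external torque acts about the axis; L_before = L_after.
I_p ω_i = (I_p + m r²) ω_f ⇒ m r² = I_p(ω_i/ω_f − 1) = 0.05450(89.4/82.4 − 1) = 0.004630 kg·m².
r = √(0.004630/0.0706) = 0.2561 m.

r ≈ 0.256 m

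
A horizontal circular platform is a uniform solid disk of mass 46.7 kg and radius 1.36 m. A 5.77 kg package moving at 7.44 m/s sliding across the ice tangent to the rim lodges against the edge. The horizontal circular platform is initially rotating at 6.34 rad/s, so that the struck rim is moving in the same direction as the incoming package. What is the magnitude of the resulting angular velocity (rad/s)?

|ω_f| ≈ 6.17 rad/s

About the central axle the impulsive forces during the collision are internal, so angular momentum about that axis is conserved.
I_p = ½(46.7)(1.36)² = 43.19 kg·m². Taking the sense of the package's angular momentum as positive, L_{package} = m v R = (5.77)(7.44)(1.36) = 58.38 kg·m²/s.
L_i = +I_p ω_p + m v R = +(43.19)(6.34) + 58.38 = 332.2 kg·m²/s.
After sticking, I_f = I_p + m R² = 43.19 + (5.77)(1.36)² = 53.86 kg·m².
ω_f = L_i / I_f = 332.2 / 53.86 = 6.168 rad/s.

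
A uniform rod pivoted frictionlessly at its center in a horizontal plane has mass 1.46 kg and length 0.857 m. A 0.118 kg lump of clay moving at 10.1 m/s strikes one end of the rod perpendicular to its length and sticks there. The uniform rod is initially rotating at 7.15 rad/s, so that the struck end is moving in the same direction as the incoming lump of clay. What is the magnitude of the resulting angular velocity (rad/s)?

|ω_f| ≈ 10.4 rad/s

The axle reaction passes through the pivot and exerts no torque about it; angular momentum about the pivot is conserved through the impact.
I_p = (1/12)(1.46)(0.857)² = 0.08936 kg·m². Taking the sense of the lump of clay's angular momentum as positive, L_{lump} = m v R = (0.118)(10.1)(0.857/2) = 0.5107 kg·m²/s.
L_i = +I_p ω_p + m v R = +(0.08936)(7.15) + 0.5107 = 1.150 kg·m²/s.
After sticking, I_f = I_p + m R² = 0.08936 + (0.118)(0.857/2)² = 0.1110 kg·m².
ω_f = L_i / I_f = 1.150 / 0.1110 = 10.35 rad/s.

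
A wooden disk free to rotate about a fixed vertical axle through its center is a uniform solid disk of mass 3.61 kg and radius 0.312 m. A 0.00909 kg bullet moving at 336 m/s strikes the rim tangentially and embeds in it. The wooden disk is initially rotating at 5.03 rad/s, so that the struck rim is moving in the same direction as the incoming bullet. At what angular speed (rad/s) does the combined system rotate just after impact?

|ω_f| ≈ 10.4 rad/s

About the axle the impulsive forces during the collision are internal, so angular momentum about that axis is conserved.
I_p = ½(3.61)(0.312)² = 0.1757 kg·m². Taking the sense of the bullet's angular momentum as positive, L_{bullet} = m v R = (0.00909)(336)(0.312) = 0.9529 kg·m²/s.
L_i = +I_p ω_p + m v R = +(0.1757)(5.03) + 0.9529 = 1.837 kg·m²/s.
After sticking, I_f = I_p + m R² = 0.1757 + (0.00909)(0.312)² = 0.1766 kg·m².
ω_f = L_i / I_f = 1.837 / 0.1766 = 10.40 rad/s.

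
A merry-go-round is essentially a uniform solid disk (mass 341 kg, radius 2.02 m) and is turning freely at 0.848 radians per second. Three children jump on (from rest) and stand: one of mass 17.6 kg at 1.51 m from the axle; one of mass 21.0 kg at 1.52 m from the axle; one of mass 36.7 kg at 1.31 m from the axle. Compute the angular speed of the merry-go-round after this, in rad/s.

ω_f ≈ 0.696 rad/s

The added mass arrives with no angular momentum about the axle, and any external torque about the axle is negligible, so the system's angular momentum is conserved.
I_p = ½(341)(2.02)² = 695.7 kg·m².
Added inertia Σmr² = (17.6)(1.51)² + (21.0)(1.52)² + (36.7)(1.31)² = 151.6 kg·m²; I_f = 695.7 + 151.6 = 847.3 kg·m².
ω_f = I_p ω_i / I_f = (695.7)(0.848) / 847.3 = 0.6963 rad/s.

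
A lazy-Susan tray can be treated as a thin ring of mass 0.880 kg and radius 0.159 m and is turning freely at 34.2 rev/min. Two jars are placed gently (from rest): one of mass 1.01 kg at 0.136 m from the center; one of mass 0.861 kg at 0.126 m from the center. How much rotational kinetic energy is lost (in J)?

The added mass arrives with no angular momentum about the center, and any external torque about the center is negligible, so the system's angular momentum is conserved.
I_p = (0.880)(0.159)² = 0.02225 kg·m².
Added inertia Σmr² = (1.01)(0.136)² + (0.861)(0.126)² = 0.03235 kg·m²; I_f = 0.02225 + 0.03235 = 0.05460 kg·m².
ω_f = I_p ω_i / I_f = (0.02225)(34.2) / 0.05460 = 13.94 rpm.
KE_i = ½(0.02225)(3.581 rad/s)² = 0.1427 J; KE_f = ½(0.05460)(1.459)² = 0.05814 J.

energy lost ≈ 0.0845 J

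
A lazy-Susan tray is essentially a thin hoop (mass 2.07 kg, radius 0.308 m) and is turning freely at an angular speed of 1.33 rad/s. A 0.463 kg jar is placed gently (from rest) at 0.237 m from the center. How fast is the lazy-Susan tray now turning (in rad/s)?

No external torque acts about the center; L_before = L_after.
I_p = (2.07)(0.308)² = 0.1964 kg·m².
Added inertia Σmr² = (0.463)(0.237)² = 0.02601 kg·m²; I_f = 0.1964 + 0.02601 = 0.2224 kg·m².
ω_f = I_p ω_i / I_f = (0.1964)(1.33) / 0.2224 = 1.174 rad/s.

ω_f ≈ 1.17 rad/s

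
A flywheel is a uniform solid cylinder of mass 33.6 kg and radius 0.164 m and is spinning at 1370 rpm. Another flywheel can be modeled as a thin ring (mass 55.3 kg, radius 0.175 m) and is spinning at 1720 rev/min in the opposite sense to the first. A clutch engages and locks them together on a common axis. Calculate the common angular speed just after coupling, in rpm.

No external torque acts about the common axis, so total angular momentum is conserved.
Moments of inertia: I_A = ½(33.6)(0.164)² = 0.4519 kg·m²; I_B = (55.3)(0.175)² = 1.694 kg·m².
Taking A's sense as positive: L = (0.4519)(1370) − (1.694)(1720) = -2294 kg·m²·rpm.
Combined I = 0.4519 + 1.694 = 2.145 kg·m².
ω_f = L / I = -2294 / 2.145 = -1069 rpm.

|ω_f| ≈ 1070 rpm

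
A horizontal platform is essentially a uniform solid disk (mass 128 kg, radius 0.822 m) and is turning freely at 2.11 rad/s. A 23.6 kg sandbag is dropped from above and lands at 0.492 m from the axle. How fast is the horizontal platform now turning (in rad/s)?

No external torque acts about the axle; L_before = L_after.
I_p = ½(128)(0.822)² = 43.24 kg·m².
Added inertia Σmr² = (23.6)(0.492)² = 5.713 kg·m²; I_f = 43.24 + 5.713 = 48.96 kg·m².
ω_f = I_p ω_i / I_f = (43.24)(2.11) / 48.96 = 1.864 rad/s.

ω_f ≈ 1.86 rad/s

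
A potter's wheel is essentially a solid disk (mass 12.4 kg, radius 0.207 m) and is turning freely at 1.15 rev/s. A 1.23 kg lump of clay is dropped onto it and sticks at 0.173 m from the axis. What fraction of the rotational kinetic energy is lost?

fraction ≈ 0.122

The added mass arrives with no angular momentum about the axis, and any external torque about the axis is negligible, so the system's angular momentum is conserved.
I_p = ½(12.4)(0.207)² = 0.2657 kg·m².
Added inertia Σmr² = (1.23)(0.173)² = 0.03681 kg·m²; I_f = 0.2657 + 0.03681 = 0.3025 kg·m².
ω_f = I_p ω_i / I_f = (0.2657)(1.15) / 0.3025 = 1.010 rev/s.
KE_i = ½(0.2657)(7.226 rad/s)² = 6.935 J; KE_f = ½(0.3025)(6.346)² = 6.091 J.
Fraction lost = 0.1217.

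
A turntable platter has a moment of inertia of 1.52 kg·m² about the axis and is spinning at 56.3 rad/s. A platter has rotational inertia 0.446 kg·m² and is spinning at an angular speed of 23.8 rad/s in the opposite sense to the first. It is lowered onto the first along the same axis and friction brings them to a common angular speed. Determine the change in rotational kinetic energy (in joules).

The coupling torques are internal; angular momentum about the shared axis is conserved.
Taking A's sense as positive: L = (1.520)(56.3) − (0.4460)(23.8) = 74.96 kg·m²·rad/s.
Combined I = 1.520 + 0.4460 = 1.966 kg·m².
ω_f = L / I = 74.96 / 1.966 = 38.13 rad/s.
KE_i = ½ΣIω² = 2535 J; KE_f = ½(1.966)(38.13)² = 1429 J.

ΔKE ≈ -1110 J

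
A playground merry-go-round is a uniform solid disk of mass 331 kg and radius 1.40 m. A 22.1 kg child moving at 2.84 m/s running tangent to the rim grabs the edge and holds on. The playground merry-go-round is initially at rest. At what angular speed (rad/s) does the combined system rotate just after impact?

The axle reaction passes through the axle and exerts no torque about it; angular momentum about the axle is conserved through the impact.
I_p = ½(331)(1.40)² = 324.4 kg·m². Taking the sense of the child's angular momentum as positive, L_{child} = m v R = (22.1)(2.84)(1.40) = 87.87 kg·m²/s.
L_i = 0 + 87.87 = 87.87 kg·m²/s.
After sticking, I_f = I_p + m R² = 324.4 + (22.1)(1.40)² = 367.7 kg·m².
ω_f = L_i / I_f = 87.87 / 367.7 = 0.2390 rad/s.

|ω_f| ≈ 0.239 rad/s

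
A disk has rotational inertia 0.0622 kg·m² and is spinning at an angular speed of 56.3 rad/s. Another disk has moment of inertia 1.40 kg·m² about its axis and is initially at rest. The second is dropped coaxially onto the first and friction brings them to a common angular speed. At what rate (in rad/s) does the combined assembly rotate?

The coupling torques are internal; angular momentum about the shared axis is conserved.
Taking A's sense as positive: L = (0.06220)(56.3) = 3.502 kg·m²·rad/s.
Combined I = 0.06220 + 1.400 = 1.462 kg·m².
ω_f = L / I = 3.502 / 1.462 = 2.395 rad/s.

|ω_f| ≈ 2.39 rad/s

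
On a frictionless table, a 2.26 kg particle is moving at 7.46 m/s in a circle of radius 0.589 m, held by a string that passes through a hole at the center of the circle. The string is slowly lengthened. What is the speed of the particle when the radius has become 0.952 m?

v₂ ≈ 4.62 m/s

Central (radial) force ⇒ zero torque about the center ⇒ m v r is constant.
v₂ = v₁ r₁ / r₂ = (7.46)(0.589) / (0.952) = 4.615 m/s.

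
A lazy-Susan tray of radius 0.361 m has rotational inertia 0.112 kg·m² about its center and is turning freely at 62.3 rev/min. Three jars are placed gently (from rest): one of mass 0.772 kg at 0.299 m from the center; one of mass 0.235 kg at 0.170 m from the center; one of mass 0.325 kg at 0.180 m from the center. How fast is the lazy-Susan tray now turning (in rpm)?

ω_f ≈ 35.2 rpm

No external torque acts about the center; L_before = L_after.
Added inertia Σmr² = (0.772)(0.299)² + (0.235)(0.170)² + (0.325)(0.180)² = 0.08634 kg·m²; I_f = 0.1120 + 0.08634 = 0.1983 kg·m².
ω_f = I_p ω_i / I_f = (0.1120)(62.3) / 0.1983 = 35.18 rpm.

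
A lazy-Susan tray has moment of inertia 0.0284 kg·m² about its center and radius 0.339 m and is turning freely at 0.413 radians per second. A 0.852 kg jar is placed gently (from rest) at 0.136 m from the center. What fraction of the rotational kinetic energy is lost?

The added mass arrives with no angular momentum about the center, and any external torque about the center is negligible, so the system's angular momentum is conserved.
Added inertia Σmr² = (0.852)(0.136)² = 0.01576 kg·m²; I_f = 0.02840 + 0.01576 = 0.04416 kg·m².
ω_f = I_p ω_i / I_f = (0.02840)(0.413) / 0.04416 = 0.2656 rad/s.
KE_i = ½(0.02840)(0.4130 rad/s)² = 0.002422 J; KE_f = ½(0.04416)(0.2656)² = 0.001558 J.
Fraction lost = 0.3569.

fraction ≈ 0.357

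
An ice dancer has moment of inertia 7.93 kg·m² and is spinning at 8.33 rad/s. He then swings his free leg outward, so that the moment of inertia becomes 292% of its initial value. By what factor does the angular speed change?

No external torque acts about the spin axis, so angular momentum is conserved.
I₂ = 2.92 × 7.93 = 23.16 kg·m².
ω₂/ω₁ = I₁/I₂ = 7.930 / 23.16 = 0.3425.

ω₂/ω₁ ≈ 0.342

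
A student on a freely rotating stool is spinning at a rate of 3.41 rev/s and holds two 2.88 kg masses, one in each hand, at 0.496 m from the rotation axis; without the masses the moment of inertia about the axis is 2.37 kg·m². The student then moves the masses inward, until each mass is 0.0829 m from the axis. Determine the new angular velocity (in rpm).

No external torque acts about the spin axis, so angular momentum is conserved.
I₁ = 2.37 + 2(2.88)(0.496)² = 3.787 kg·m²; I₂ = 2.37 + 2(2.88)(0.0829)² = 2.410 kg·m².
ω₂ = I₁ω₁ / I₂ = (3.787)(3.41 rev/s) / (2.410) = 5.359 rev/s = 321.6 rpm.

ω₂ ≈ 322 rpm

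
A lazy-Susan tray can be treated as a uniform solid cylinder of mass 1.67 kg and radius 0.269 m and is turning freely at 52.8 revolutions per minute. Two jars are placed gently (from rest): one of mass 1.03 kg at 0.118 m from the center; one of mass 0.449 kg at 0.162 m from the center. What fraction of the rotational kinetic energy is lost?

fraction ≈ 0.302

The added mass arrives with no angular momentum about the center, and any external torque about the center is negligible, so the system's angular momentum is conserved.
I_p = ½(1.67)(0.269)² = 0.06042 kg·m².
Added inertia Σmr² = (1.03)(0.118)² + (0.449)(0.162)² = 0.02613 kg·m²; I_f = 0.06042 + 0.02613 = 0.08655 kg·m².
ω_f = I_p ω_i / I_f = (0.06042)(52.8) / 0.08655 = 36.86 rpm.
KE_i = ½(0.06042)(5.529 rad/s)² = 0.9236 J; KE_f = ½(0.08655)(3.860)² = 0.6448 J.
Fraction lost = 0.3019.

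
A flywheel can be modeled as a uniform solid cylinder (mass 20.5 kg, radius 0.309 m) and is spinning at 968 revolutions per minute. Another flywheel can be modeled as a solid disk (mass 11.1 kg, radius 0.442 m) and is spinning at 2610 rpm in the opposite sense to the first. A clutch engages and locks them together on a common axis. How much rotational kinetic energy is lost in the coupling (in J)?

The coupling torques are internal; angular momentum about the shared axis is conserved.
Moments of inertia: I_A = ½(20.5)(0.309)² = 0.9787 kg·m²; I_B = ½(11.1)(0.442)² = 1.084 kg·m².
Taking A's sense as positive: L = (0.9787)(968) − (1.084)(2610) = -1883 kg·m²·rpm.
Combined I = 0.9787 + 1.084 = 2.063 kg·m².
ω_f = L / I = -1883 / 2.063 = -912.6 rpm.
KE_i = ½ΣIω² = 45530 J; KE_f = ½(2.063)(95.56)² = 9420 J.

ΔKE lost ≈ 36100 J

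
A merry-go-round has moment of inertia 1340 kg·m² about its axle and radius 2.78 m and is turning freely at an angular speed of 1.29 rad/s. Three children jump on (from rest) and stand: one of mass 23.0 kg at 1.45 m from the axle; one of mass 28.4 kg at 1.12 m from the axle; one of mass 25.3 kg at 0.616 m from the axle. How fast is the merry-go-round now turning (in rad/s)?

ω_f ≈ 1.21 rad/s

The added mass arrives with no angular momentum about the axle, and any external torque about the axle is negligible, so the system's angular momentum is conserved.
Added inertia Σmr² = (23.0)(1.45)² + (28.4)(1.12)² + (25.3)(0.616)² = 93.58 kg·m²; I_f = 1340 + 93.58 = 1434 kg·m².
ω_f = I_p ω_i / I_f = (1340)(1.29) / 1434 = 1.206 rad/s.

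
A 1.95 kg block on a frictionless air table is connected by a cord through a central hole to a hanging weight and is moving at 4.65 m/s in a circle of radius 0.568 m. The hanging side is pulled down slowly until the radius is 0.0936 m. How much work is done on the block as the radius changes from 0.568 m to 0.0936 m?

The only horizontal force on the mass is along the cord (radial), so it exerts no torque about the hole and angular momentum m v r is conserved.
v₂ = v₁ r₁ / r₂ = (4.65)(0.568) / (0.0936) = 28.22 m/s.
W = ΔKE = ½m(v₂² − v₁²) = 755.3 J.

W ≈ 755 J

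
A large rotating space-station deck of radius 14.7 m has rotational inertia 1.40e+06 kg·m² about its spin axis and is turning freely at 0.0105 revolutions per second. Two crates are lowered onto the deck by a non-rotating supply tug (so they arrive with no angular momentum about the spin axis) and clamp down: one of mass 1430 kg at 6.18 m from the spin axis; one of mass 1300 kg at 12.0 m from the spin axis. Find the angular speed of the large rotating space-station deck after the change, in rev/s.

The added mass arrives with no angular momentum about the spin axis, and any external torque about the spin axis is negligible, so the system's angular momentum is conserved.
Added inertia Σmr² = (1430)(6.18)² + (1300)(12.0)² = 2.418e+05 kg·m²; I_f = 1.400e+06 + 2.418e+05 = 1.642e+06 kg·m².
ω_f = I_p ω_i / I_f = (1.400e+06)(0.0105) / 1.642e+06 = 0.008954 rev/s.

ω_f ≈ 0.00895 rev/s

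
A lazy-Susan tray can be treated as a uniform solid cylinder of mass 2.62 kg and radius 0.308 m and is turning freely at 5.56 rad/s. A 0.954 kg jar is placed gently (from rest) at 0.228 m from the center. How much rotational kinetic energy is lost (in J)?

energy lost ≈ 0.548 J

The added mass arrives with no angular momentum about the center, and any external torque about the center is negligible, so the system's angular momentum is conserved.
I_p = ½(2.62)(0.308)² = 0.1243 kg·m².
Added inertia Σmr² = (0.954)(0.228)² = 0.04959 kg·m²; I_f = 0.1243 + 0.04959 = 0.1739 kg·m².
ω_f = I_p ω_i / I_f = (0.1243)(5.56) / 0.1739 = 3.974 rad/s.
KE_i = ½(0.1243)(5.560 rad/s)² = 1.921 J; KE_f = ½(0.1739)(3.974)² = 1.373 J.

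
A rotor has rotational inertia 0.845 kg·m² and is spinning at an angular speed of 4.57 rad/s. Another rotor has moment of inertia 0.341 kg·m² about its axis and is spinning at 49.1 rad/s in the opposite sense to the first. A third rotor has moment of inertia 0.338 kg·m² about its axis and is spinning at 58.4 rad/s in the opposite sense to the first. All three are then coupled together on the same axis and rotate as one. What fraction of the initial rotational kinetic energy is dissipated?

fraction ≈ 0.650

No external torque acts about the common axis, so total angular momentum is conserved.
Taking A's sense as positive: L = (0.8450)(4.57) − (0.3410)(49.1) − (0.3380)(58.4) = -32.62 kg·m²·rad/s.
Combined I = 0.8450 + 0.3410 + 0.3380 = 1.524 kg·m².
ω_f = L / I = -32.62 / 1.524 = -21.40 rad/s.
KE_i = ½ΣIω² = 996.3 J; KE_f = ½(1.524)(21.40)² = 349.1 J.
Fraction dissipated = (KE_i − KE_f)/KE_i = 0.6496.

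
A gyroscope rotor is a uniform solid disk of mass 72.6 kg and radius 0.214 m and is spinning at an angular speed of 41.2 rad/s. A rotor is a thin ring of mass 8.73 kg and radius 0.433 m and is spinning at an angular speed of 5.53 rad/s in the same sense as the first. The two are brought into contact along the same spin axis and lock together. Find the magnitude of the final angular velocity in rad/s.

No external torque acts about the common axis, so total angular momentum is conserved.
Moments of inertia: I_A = ½(72.6)(0.214)² = 1.662 kg·m²; I_B = (8.73)(0.433)² = 1.637 kg·m².
Taking A's sense as positive: L = (1.662)(41.2) + (1.637)(5.53) = 77.54 kg·m²·rad/s.
Combined I = 1.662 + 1.637 = 3.299 kg·m².
ω_f = L / I = 77.54 / 3.299 = 23.50 rad/s.

|ω_f| ≈ 23.5 rad/s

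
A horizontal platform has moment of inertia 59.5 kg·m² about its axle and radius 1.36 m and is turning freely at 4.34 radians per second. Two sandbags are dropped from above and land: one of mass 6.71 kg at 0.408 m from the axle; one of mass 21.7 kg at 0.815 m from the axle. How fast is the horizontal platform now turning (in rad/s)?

ω_f ≈ 3.44 rad/s

No external torque acts about the axle; L_before = L_after.
Added inertia Σmr² = (6.71)(0.408)² + (21.7)(0.815)² = 15.53 kg·m²; I_f = 59.50 + 15.53 = 75.03 kg·m².
ω_f = I_p ω_i / I_f = (59.50)(4.34) / 75.03 = 3.442 rad/s.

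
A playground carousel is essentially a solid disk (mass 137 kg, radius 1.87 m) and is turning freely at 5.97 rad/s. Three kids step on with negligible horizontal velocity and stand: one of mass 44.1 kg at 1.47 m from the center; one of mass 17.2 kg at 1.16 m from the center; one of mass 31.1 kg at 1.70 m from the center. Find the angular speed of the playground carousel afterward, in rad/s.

ω_f ≈ 3.19 rad/s

No external torque acts about the center; L_before = L_after.
I_p = ½(137)(1.87)² = 239.5 kg·m².
Added inertia Σmr² = (44.1)(1.47)² + (17.2)(1.16)² + (31.1)(1.70)² = 208.3 kg·m²; I_f = 239.5 + 208.3 = 447.9 kg·m².
ω_f = I_p ω_i / I_f = (239.5)(5.97) / 447.9 = 3.193 rad/s.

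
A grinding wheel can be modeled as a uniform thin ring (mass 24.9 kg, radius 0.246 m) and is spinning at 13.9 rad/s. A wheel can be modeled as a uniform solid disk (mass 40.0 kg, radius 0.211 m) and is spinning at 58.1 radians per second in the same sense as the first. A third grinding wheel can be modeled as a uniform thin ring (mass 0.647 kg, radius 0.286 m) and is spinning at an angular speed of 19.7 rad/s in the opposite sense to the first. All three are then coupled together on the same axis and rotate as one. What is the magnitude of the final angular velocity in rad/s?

|ω_f| ≈ 29.2 rad/s

The coupling torques are internal; angular momentum about the shared axis is conserved.
Moments of inertia: I_A = (24.9)(0.246)² = 1.507 kg·m²; I_B = ½(40.0)(0.211)² = 0.8904 kg·m²; I_C = (0.647)(0.286)² = 0.05292 kg·m².
Taking A's sense as positive: L = (1.507)(13.9) + (0.8904)(58.1) − (0.05292)(19.7) = 71.64 kg·m²·rad/s.
Combined I = 1.507 + 0.8904 + 0.05292 = 2.450 kg·m².
ω_f = L / I = 71.64 / 2.450 = 29.24 rad/s.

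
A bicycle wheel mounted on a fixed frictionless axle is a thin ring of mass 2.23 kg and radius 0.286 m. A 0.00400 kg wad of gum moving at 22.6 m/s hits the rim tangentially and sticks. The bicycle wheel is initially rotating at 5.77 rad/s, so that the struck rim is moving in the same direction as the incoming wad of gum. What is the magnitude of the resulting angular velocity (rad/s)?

The axle reaction passes through the axle and exerts no torque about it; angular momentum about the axle is conserved through the impact.
I_p = (2.23)(0.286)² = 0.1824 kg·m². Taking the sense of the wad of gum's angular momentum as positive, L_{wad} = m v R = (0.00400)(22.6)(0.286) = 0.02585 kg·m²/s.
L_i = +I_p ω_p + m v R = +(0.1824)(5.77) + 0.02585 = 1.078 kg·m²/s.
After sticking, I_f = I_p + m R² = 0.1824 + (0.00400)(0.286)² = 0.1827 kg·m².
ω_f = L_i / I_f = 1.078 / 0.1827 = 5.901 rad/s.

|ω_f| ≈ 5.90 rad/s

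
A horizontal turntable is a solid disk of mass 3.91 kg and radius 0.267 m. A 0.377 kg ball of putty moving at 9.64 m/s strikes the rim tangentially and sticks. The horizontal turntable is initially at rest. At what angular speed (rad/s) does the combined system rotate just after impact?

About the axle the impulsive forces during the collision are internal, so angular momentum about that axis is conserved.
I_p = ½(3.91)(0.267)² = 0.1394 kg·m². Taking the sense of the ball of putty's angular momentum as positive, L_{ball} = m v R = (0.377)(9.64)(0.267) = 0.9704 kg·m²/s.
L_i = 0 + 0.9704 = 0.9704 kg·m²/s.
After sticking, I_f = I_p + m R² = 0.1394 + (0.377)(0.267)² = 0.1662 kg·m².
ω_f = L_i / I_f = 0.9704 / 0.1662 = 5.837 rad/s.

|ω_f| ≈ 5.84 rad/s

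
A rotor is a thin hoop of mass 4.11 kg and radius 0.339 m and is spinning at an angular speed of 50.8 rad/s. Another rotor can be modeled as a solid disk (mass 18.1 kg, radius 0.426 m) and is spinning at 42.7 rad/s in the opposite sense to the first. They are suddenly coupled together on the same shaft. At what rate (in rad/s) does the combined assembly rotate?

|ω_f| ≈ 21.8 rad/s

No external torque acts about the common axis, so total angular momentum is conserved.
Moments of inertia: I_A = (4.11)(0.339)² = 0.4723 kg·m²; I_B = ½(18.1)(0.426)² = 1.642 kg·m².
Taking A's sense as positive: L = (0.4723)(50.8) − (1.642)(42.7) = -46.13 kg·m²·rad/s.
Combined I = 0.4723 + 1.642 = 2.115 kg·m².
ω_f = L / I = -46.13 / 2.115 = -21.82 rad/s.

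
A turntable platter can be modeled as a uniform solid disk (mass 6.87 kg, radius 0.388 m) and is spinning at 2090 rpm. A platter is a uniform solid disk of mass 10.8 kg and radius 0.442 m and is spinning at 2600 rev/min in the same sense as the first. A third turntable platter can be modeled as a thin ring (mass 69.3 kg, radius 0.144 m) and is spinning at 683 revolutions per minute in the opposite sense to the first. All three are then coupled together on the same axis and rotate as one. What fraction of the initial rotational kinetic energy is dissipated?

The coupling torques are internal; angular momentum about the shared axis is conserved.
Moments of inertia: I_A = ½(6.87)(0.388)² = 0.5171 kg·m²; I_B = ½(10.8)(0.442)² = 1.055 kg·m²; I_C = (69.3)(0.144)² = 1.437 kg·m².
Taking A's sense as positive: L = (0.5171)(2090) + (1.055)(2600) − (1.437)(683) = 2842 kg·m²·rpm.
Combined I = 0.5171 + 1.055 + 1.437 = 3.009 kg·m².
ω_f = L / I = 2842 / 3.009 = 944.5 rpm.
KE_i = ½ΣIω² = 55160 J; KE_f = ½(3.009)(98.91)² = 14720 J.
Fraction dissipated = (KE_i − KE_f)/KE_i = 0.7332.

fraction ≈ 0.733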